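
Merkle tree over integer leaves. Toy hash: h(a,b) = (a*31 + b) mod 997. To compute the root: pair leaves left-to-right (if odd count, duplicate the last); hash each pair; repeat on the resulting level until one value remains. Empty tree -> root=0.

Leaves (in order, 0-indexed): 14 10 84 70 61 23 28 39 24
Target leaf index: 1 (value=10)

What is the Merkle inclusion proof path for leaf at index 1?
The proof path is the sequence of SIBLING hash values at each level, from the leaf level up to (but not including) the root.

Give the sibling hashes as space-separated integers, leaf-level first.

L0 (leaves): [14, 10, 84, 70, 61, 23, 28, 39, 24], target index=1
L1: h(14,10)=(14*31+10)%997=444 [pair 0] h(84,70)=(84*31+70)%997=680 [pair 1] h(61,23)=(61*31+23)%997=917 [pair 2] h(28,39)=(28*31+39)%997=907 [pair 3] h(24,24)=(24*31+24)%997=768 [pair 4] -> [444, 680, 917, 907, 768]
  Sibling for proof at L0: 14
L2: h(444,680)=(444*31+680)%997=486 [pair 0] h(917,907)=(917*31+907)%997=421 [pair 1] h(768,768)=(768*31+768)%997=648 [pair 2] -> [486, 421, 648]
  Sibling for proof at L1: 680
L3: h(486,421)=(486*31+421)%997=532 [pair 0] h(648,648)=(648*31+648)%997=796 [pair 1] -> [532, 796]
  Sibling for proof at L2: 421
L4: h(532,796)=(532*31+796)%997=339 [pair 0] -> [339]
  Sibling for proof at L3: 796
Root: 339
Proof path (sibling hashes from leaf to root): [14, 680, 421, 796]

Answer: 14 680 421 796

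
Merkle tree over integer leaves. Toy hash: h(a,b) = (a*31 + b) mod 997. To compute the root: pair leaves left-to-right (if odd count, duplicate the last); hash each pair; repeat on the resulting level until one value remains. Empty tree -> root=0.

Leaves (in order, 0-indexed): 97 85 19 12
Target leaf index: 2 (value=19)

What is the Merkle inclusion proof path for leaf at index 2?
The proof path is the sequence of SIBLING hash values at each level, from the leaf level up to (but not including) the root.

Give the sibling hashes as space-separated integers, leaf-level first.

Answer: 12 101

Derivation:
L0 (leaves): [97, 85, 19, 12], target index=2
L1: h(97,85)=(97*31+85)%997=101 [pair 0] h(19,12)=(19*31+12)%997=601 [pair 1] -> [101, 601]
  Sibling for proof at L0: 12
L2: h(101,601)=(101*31+601)%997=741 [pair 0] -> [741]
  Sibling for proof at L1: 101
Root: 741
Proof path (sibling hashes from leaf to root): [12, 101]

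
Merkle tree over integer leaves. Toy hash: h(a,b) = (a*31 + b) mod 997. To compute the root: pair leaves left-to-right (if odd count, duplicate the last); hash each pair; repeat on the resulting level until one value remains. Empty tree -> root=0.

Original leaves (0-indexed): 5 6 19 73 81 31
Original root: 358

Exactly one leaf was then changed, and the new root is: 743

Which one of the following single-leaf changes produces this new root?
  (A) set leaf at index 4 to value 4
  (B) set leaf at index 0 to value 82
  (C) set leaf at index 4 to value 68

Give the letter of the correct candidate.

Answer: A

Derivation:
Original leaves: [5, 6, 19, 73, 81, 31]
Target new root: 743
Try each candidate change and compute the resulting root:
Candidate A: set leaf[4] = 4 -> leaves = [5, 6, 19, 73, 4, 31]
  L0: [5, 6, 19, 73, 4, 31]
  L1: h(5,6)=(5*31+6)%997=161 h(19,73)=(19*31+73)%997=662 h(4,31)=(4*31+31)%997=155 -> [161, 662, 155]
  L2: h(161,662)=(161*31+662)%997=668 h(155,155)=(155*31+155)%997=972 -> [668, 972]
  L3: h(668,972)=(668*31+972)%997=743 -> [743]
  root = 743 == target 743  ** MATCH **
Candidate B: set leaf[0] = 82 -> leaves = [82, 6, 19, 73, 81, 31]
  L0: [82, 6, 19, 73, 81, 31]
  L1: h(82,6)=(82*31+6)%997=554 h(19,73)=(19*31+73)%997=662 h(81,31)=(81*31+31)%997=548 -> [554, 662, 548]
  L2: h(554,662)=(554*31+662)%997=887 h(548,548)=(548*31+548)%997=587 -> [887, 587]
  L3: h(887,587)=(887*31+587)%997=168 -> [168]
  root = 168 != target 743
Candidate C: set leaf[4] = 68 -> leaves = [5, 6, 19, 73, 68, 31]
  L0: [5, 6, 19, 73, 68, 31]
  L1: h(5,6)=(5*31+6)%997=161 h(19,73)=(19*31+73)%997=662 h(68,31)=(68*31+31)%997=145 -> [161, 662, 145]
  L2: h(161,662)=(161*31+662)%997=668 h(145,145)=(145*31+145)%997=652 -> [668, 652]
  L3: h(668,652)=(668*31+652)%997=423 -> [423]
  root = 423 != target 743
Candidate A produces the target root.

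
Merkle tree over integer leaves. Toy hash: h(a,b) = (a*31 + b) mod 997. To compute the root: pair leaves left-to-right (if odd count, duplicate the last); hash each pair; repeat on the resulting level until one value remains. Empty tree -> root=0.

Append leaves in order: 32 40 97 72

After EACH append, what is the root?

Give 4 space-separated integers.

Answer: 32 35 201 176

Derivation:
After append 32 (leaves=[32]):
  L0: [32]
  root=32
After append 40 (leaves=[32, 40]):
  L0: [32, 40]
  L1: h(32,40)=(32*31+40)%997=35 -> [35]
  root=35
After append 97 (leaves=[32, 40, 97]):
  L0: [32, 40, 97]
  L1: h(32,40)=(32*31+40)%997=35 h(97,97)=(97*31+97)%997=113 -> [35, 113]
  L2: h(35,113)=(35*31+113)%997=201 -> [201]
  root=201
After append 72 (leaves=[32, 40, 97, 72]):
  L0: [32, 40, 97, 72]
  L1: h(32,40)=(32*31+40)%997=35 h(97,72)=(97*31+72)%997=88 -> [35, 88]
  L2: h(35,88)=(35*31+88)%997=176 -> [176]
  root=176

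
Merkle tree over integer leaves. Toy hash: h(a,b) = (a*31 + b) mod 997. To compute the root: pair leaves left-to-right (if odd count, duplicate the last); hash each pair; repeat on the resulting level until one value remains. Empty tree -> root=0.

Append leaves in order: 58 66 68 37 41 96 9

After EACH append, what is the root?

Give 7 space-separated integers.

Answer: 58 867 140 109 498 264 182

Derivation:
After append 58 (leaves=[58]):
  L0: [58]
  root=58
After append 66 (leaves=[58, 66]):
  L0: [58, 66]
  L1: h(58,66)=(58*31+66)%997=867 -> [867]
  root=867
After append 68 (leaves=[58, 66, 68]):
  L0: [58, 66, 68]
  L1: h(58,66)=(58*31+66)%997=867 h(68,68)=(68*31+68)%997=182 -> [867, 182]
  L2: h(867,182)=(867*31+182)%997=140 -> [140]
  root=140
After append 37 (leaves=[58, 66, 68, 37]):
  L0: [58, 66, 68, 37]
  L1: h(58,66)=(58*31+66)%997=867 h(68,37)=(68*31+37)%997=151 -> [867, 151]
  L2: h(867,151)=(867*31+151)%997=109 -> [109]
  root=109
After append 41 (leaves=[58, 66, 68, 37, 41]):
  L0: [58, 66, 68, 37, 41]
  L1: h(58,66)=(58*31+66)%997=867 h(68,37)=(68*31+37)%997=151 h(41,41)=(41*31+41)%997=315 -> [867, 151, 315]
  L2: h(867,151)=(867*31+151)%997=109 h(315,315)=(315*31+315)%997=110 -> [109, 110]
  L3: h(109,110)=(109*31+110)%997=498 -> [498]
  root=498
After append 96 (leaves=[58, 66, 68, 37, 41, 96]):
  L0: [58, 66, 68, 37, 41, 96]
  L1: h(58,66)=(58*31+66)%997=867 h(68,37)=(68*31+37)%997=151 h(41,96)=(41*31+96)%997=370 -> [867, 151, 370]
  L2: h(867,151)=(867*31+151)%997=109 h(370,370)=(370*31+370)%997=873 -> [109, 873]
  L3: h(109,873)=(109*31+873)%997=264 -> [264]
  root=264
After append 9 (leaves=[58, 66, 68, 37, 41, 96, 9]):
  L0: [58, 66, 68, 37, 41, 96, 9]
  L1: h(58,66)=(58*31+66)%997=867 h(68,37)=(68*31+37)%997=151 h(41,96)=(41*31+96)%997=370 h(9,9)=(9*31+9)%997=288 -> [867, 151, 370, 288]
  L2: h(867,151)=(867*31+151)%997=109 h(370,288)=(370*31+288)%997=791 -> [109, 791]
  L3: h(109,791)=(109*31+791)%997=182 -> [182]
  root=182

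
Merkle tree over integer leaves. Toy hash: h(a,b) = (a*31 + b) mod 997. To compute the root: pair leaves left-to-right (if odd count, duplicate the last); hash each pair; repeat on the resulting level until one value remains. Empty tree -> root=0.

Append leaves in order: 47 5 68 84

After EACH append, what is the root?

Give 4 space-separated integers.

Answer: 47 465 639 655

Derivation:
After append 47 (leaves=[47]):
  L0: [47]
  root=47
After append 5 (leaves=[47, 5]):
  L0: [47, 5]
  L1: h(47,5)=(47*31+5)%997=465 -> [465]
  root=465
After append 68 (leaves=[47, 5, 68]):
  L0: [47, 5, 68]
  L1: h(47,5)=(47*31+5)%997=465 h(68,68)=(68*31+68)%997=182 -> [465, 182]
  L2: h(465,182)=(465*31+182)%997=639 -> [639]
  root=639
After append 84 (leaves=[47, 5, 68, 84]):
  L0: [47, 5, 68, 84]
  L1: h(47,5)=(47*31+5)%997=465 h(68,84)=(68*31+84)%997=198 -> [465, 198]
  L2: h(465,198)=(465*31+198)%997=655 -> [655]
  root=655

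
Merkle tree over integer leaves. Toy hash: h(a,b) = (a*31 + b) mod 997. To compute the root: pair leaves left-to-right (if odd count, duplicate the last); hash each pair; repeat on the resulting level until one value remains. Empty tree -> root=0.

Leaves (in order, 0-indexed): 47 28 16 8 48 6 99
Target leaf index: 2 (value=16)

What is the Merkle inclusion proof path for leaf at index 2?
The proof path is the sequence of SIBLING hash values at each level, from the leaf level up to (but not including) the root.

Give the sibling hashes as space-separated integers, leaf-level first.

Answer: 8 488 629

Derivation:
L0 (leaves): [47, 28, 16, 8, 48, 6, 99], target index=2
L1: h(47,28)=(47*31+28)%997=488 [pair 0] h(16,8)=(16*31+8)%997=504 [pair 1] h(48,6)=(48*31+6)%997=497 [pair 2] h(99,99)=(99*31+99)%997=177 [pair 3] -> [488, 504, 497, 177]
  Sibling for proof at L0: 8
L2: h(488,504)=(488*31+504)%997=677 [pair 0] h(497,177)=(497*31+177)%997=629 [pair 1] -> [677, 629]
  Sibling for proof at L1: 488
L3: h(677,629)=(677*31+629)%997=679 [pair 0] -> [679]
  Sibling for proof at L2: 629
Root: 679
Proof path (sibling hashes from leaf to root): [8, 488, 629]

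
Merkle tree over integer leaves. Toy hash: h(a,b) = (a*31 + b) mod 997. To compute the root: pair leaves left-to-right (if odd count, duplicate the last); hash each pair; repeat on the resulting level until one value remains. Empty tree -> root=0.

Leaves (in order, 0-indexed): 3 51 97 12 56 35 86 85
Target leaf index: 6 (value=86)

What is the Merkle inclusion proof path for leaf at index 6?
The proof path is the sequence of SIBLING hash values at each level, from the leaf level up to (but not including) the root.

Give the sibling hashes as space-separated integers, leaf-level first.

L0 (leaves): [3, 51, 97, 12, 56, 35, 86, 85], target index=6
L1: h(3,51)=(3*31+51)%997=144 [pair 0] h(97,12)=(97*31+12)%997=28 [pair 1] h(56,35)=(56*31+35)%997=774 [pair 2] h(86,85)=(86*31+85)%997=757 [pair 3] -> [144, 28, 774, 757]
  Sibling for proof at L0: 85
L2: h(144,28)=(144*31+28)%997=504 [pair 0] h(774,757)=(774*31+757)%997=823 [pair 1] -> [504, 823]
  Sibling for proof at L1: 774
L3: h(504,823)=(504*31+823)%997=495 [pair 0] -> [495]
  Sibling for proof at L2: 504
Root: 495
Proof path (sibling hashes from leaf to root): [85, 774, 504]

Answer: 85 774 504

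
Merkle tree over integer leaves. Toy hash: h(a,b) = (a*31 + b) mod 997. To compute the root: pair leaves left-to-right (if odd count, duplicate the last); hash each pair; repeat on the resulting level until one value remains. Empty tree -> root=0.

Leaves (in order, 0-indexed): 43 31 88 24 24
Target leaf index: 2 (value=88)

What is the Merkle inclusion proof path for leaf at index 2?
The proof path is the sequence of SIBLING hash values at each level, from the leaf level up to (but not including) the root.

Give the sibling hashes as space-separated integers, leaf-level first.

L0 (leaves): [43, 31, 88, 24, 24], target index=2
L1: h(43,31)=(43*31+31)%997=367 [pair 0] h(88,24)=(88*31+24)%997=758 [pair 1] h(24,24)=(24*31+24)%997=768 [pair 2] -> [367, 758, 768]
  Sibling for proof at L0: 24
L2: h(367,758)=(367*31+758)%997=171 [pair 0] h(768,768)=(768*31+768)%997=648 [pair 1] -> [171, 648]
  Sibling for proof at L1: 367
L3: h(171,648)=(171*31+648)%997=964 [pair 0] -> [964]
  Sibling for proof at L2: 648
Root: 964
Proof path (sibling hashes from leaf to root): [24, 367, 648]

Answer: 24 367 648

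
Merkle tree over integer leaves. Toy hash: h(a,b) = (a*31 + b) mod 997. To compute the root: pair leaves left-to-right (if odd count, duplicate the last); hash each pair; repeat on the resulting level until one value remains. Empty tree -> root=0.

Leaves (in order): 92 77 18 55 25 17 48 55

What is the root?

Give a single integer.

Answer: 471

Derivation:
L0: [92, 77, 18, 55, 25, 17, 48, 55]
L1: h(92,77)=(92*31+77)%997=935 h(18,55)=(18*31+55)%997=613 h(25,17)=(25*31+17)%997=792 h(48,55)=(48*31+55)%997=546 -> [935, 613, 792, 546]
L2: h(935,613)=(935*31+613)%997=685 h(792,546)=(792*31+546)%997=173 -> [685, 173]
L3: h(685,173)=(685*31+173)%997=471 -> [471]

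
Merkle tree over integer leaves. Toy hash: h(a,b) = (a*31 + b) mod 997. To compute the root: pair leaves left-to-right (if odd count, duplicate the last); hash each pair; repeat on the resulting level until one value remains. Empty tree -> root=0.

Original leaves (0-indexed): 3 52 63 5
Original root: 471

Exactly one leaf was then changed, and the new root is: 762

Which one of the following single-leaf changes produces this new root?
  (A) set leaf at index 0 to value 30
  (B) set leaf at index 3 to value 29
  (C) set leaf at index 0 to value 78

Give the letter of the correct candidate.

Answer: C

Derivation:
Original leaves: [3, 52, 63, 5]
Target new root: 762
Try each candidate change and compute the resulting root:
Candidate A: set leaf[0] = 30 -> leaves = [30, 52, 63, 5]
  L0: [30, 52, 63, 5]
  L1: h(30,52)=(30*31+52)%997=982 h(63,5)=(63*31+5)%997=961 -> [982, 961]
  L2: h(982,961)=(982*31+961)%997=496 -> [496]
  root = 496 != target 762
Candidate B: set leaf[3] = 29 -> leaves = [3, 52, 63, 29]
  L0: [3, 52, 63, 29]
  L1: h(3,52)=(3*31+52)%997=145 h(63,29)=(63*31+29)%997=985 -> [145, 985]
  L2: h(145,985)=(145*31+985)%997=495 -> [495]
  root = 495 != target 762
Candidate C: set leaf[0] = 78 -> leaves = [78, 52, 63, 5]
  L0: [78, 52, 63, 5]
  L1: h(78,52)=(78*31+52)%997=476 h(63,5)=(63*31+5)%997=961 -> [476, 961]
  L2: h(476,961)=(476*31+961)%997=762 -> [762]
  root = 762 == target 762  ** MATCH **
Candidate C produces the target root.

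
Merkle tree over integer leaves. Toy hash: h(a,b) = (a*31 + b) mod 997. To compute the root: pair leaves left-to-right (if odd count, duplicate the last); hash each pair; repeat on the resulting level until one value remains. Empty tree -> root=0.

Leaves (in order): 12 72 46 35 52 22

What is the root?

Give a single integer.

L0: [12, 72, 46, 35, 52, 22]
L1: h(12,72)=(12*31+72)%997=444 h(46,35)=(46*31+35)%997=464 h(52,22)=(52*31+22)%997=637 -> [444, 464, 637]
L2: h(444,464)=(444*31+464)%997=270 h(637,637)=(637*31+637)%997=444 -> [270, 444]
L3: h(270,444)=(270*31+444)%997=838 -> [838]

Answer: 838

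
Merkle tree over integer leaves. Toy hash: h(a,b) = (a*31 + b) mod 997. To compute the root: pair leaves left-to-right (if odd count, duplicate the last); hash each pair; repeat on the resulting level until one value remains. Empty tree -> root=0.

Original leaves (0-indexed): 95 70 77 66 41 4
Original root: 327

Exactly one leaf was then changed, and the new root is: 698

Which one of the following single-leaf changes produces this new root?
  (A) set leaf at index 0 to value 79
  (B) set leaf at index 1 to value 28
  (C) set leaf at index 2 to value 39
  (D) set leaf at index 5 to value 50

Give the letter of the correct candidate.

Answer: C

Derivation:
Original leaves: [95, 70, 77, 66, 41, 4]
Target new root: 698
Try each candidate change and compute the resulting root:
Candidate A: set leaf[0] = 79 -> leaves = [79, 70, 77, 66, 41, 4]
  L0: [79, 70, 77, 66, 41, 4]
  L1: h(79,70)=(79*31+70)%997=525 h(77,66)=(77*31+66)%997=459 h(41,4)=(41*31+4)%997=278 -> [525, 459, 278]
  L2: h(525,459)=(525*31+459)%997=782 h(278,278)=(278*31+278)%997=920 -> [782, 920]
  L3: h(782,920)=(782*31+920)%997=237 -> [237]
  root = 237 != target 698
Candidate B: set leaf[1] = 28 -> leaves = [95, 28, 77, 66, 41, 4]
  L0: [95, 28, 77, 66, 41, 4]
  L1: h(95,28)=(95*31+28)%997=979 h(77,66)=(77*31+66)%997=459 h(41,4)=(41*31+4)%997=278 -> [979, 459, 278]
  L2: h(979,459)=(979*31+459)%997=898 h(278,278)=(278*31+278)%997=920 -> [898, 920]
  L3: h(898,920)=(898*31+920)%997=842 -> [842]
  root = 842 != target 698
Candidate C: set leaf[2] = 39 -> leaves = [95, 70, 39, 66, 41, 4]
  L0: [95, 70, 39, 66, 41, 4]
  L1: h(95,70)=(95*31+70)%997=24 h(39,66)=(39*31+66)%997=278 h(41,4)=(41*31+4)%997=278 -> [24, 278, 278]
  L2: h(24,278)=(24*31+278)%997=25 h(278,278)=(278*31+278)%997=920 -> [25, 920]
  L3: h(25,920)=(25*31+920)%997=698 -> [698]
  root = 698 == target 698  ** MATCH **
Candidate D: set leaf[5] = 50 -> leaves = [95, 70, 77, 66, 41, 50]
  L0: [95, 70, 77, 66, 41, 50]
  L1: h(95,70)=(95*31+70)%997=24 h(77,66)=(77*31+66)%997=459 h(41,50)=(41*31+50)%997=324 -> [24, 459, 324]
  L2: h(24,459)=(24*31+459)%997=206 h(324,324)=(324*31+324)%997=398 -> [206, 398]
  L3: h(206,398)=(206*31+398)%997=802 -> [802]
  root = 802 != target 698
Candidate C produces the target root.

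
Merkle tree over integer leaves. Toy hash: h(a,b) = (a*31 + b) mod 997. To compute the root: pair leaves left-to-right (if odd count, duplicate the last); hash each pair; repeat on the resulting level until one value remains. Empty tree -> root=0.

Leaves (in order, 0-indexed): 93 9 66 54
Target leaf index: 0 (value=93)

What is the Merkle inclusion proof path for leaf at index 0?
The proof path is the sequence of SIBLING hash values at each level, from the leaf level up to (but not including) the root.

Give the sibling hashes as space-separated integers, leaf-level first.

Answer: 9 106

Derivation:
L0 (leaves): [93, 9, 66, 54], target index=0
L1: h(93,9)=(93*31+9)%997=898 [pair 0] h(66,54)=(66*31+54)%997=106 [pair 1] -> [898, 106]
  Sibling for proof at L0: 9
L2: h(898,106)=(898*31+106)%997=28 [pair 0] -> [28]
  Sibling for proof at L1: 106
Root: 28
Proof path (sibling hashes from leaf to root): [9, 106]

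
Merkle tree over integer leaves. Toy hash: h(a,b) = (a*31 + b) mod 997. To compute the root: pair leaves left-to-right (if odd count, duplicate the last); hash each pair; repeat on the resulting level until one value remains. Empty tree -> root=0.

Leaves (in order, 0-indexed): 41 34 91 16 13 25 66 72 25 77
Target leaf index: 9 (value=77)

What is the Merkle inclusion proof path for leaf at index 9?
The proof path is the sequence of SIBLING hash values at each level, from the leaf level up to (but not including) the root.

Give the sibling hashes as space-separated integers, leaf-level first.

Answer: 25 852 345 521

Derivation:
L0 (leaves): [41, 34, 91, 16, 13, 25, 66, 72, 25, 77], target index=9
L1: h(41,34)=(41*31+34)%997=308 [pair 0] h(91,16)=(91*31+16)%997=843 [pair 1] h(13,25)=(13*31+25)%997=428 [pair 2] h(66,72)=(66*31+72)%997=124 [pair 3] h(25,77)=(25*31+77)%997=852 [pair 4] -> [308, 843, 428, 124, 852]
  Sibling for proof at L0: 25
L2: h(308,843)=(308*31+843)%997=421 [pair 0] h(428,124)=(428*31+124)%997=431 [pair 1] h(852,852)=(852*31+852)%997=345 [pair 2] -> [421, 431, 345]
  Sibling for proof at L1: 852
L3: h(421,431)=(421*31+431)%997=521 [pair 0] h(345,345)=(345*31+345)%997=73 [pair 1] -> [521, 73]
  Sibling for proof at L2: 345
L4: h(521,73)=(521*31+73)%997=272 [pair 0] -> [272]
  Sibling for proof at L3: 521
Root: 272
Proof path (sibling hashes from leaf to root): [25, 852, 345, 521]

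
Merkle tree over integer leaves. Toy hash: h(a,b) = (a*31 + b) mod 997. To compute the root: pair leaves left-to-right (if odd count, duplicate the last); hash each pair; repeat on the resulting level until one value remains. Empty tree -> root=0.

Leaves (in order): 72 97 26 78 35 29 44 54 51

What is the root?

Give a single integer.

L0: [72, 97, 26, 78, 35, 29, 44, 54, 51]
L1: h(72,97)=(72*31+97)%997=335 h(26,78)=(26*31+78)%997=884 h(35,29)=(35*31+29)%997=117 h(44,54)=(44*31+54)%997=421 h(51,51)=(51*31+51)%997=635 -> [335, 884, 117, 421, 635]
L2: h(335,884)=(335*31+884)%997=302 h(117,421)=(117*31+421)%997=60 h(635,635)=(635*31+635)%997=380 -> [302, 60, 380]
L3: h(302,60)=(302*31+60)%997=449 h(380,380)=(380*31+380)%997=196 -> [449, 196]
L4: h(449,196)=(449*31+196)%997=157 -> [157]

Answer: 157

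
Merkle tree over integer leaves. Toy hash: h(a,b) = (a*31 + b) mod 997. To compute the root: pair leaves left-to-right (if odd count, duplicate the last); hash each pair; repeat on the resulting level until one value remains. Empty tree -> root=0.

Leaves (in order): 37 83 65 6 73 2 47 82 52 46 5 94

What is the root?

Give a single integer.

Answer: 956

Derivation:
L0: [37, 83, 65, 6, 73, 2, 47, 82, 52, 46, 5, 94]
L1: h(37,83)=(37*31+83)%997=233 h(65,6)=(65*31+6)%997=27 h(73,2)=(73*31+2)%997=271 h(47,82)=(47*31+82)%997=542 h(52,46)=(52*31+46)%997=661 h(5,94)=(5*31+94)%997=249 -> [233, 27, 271, 542, 661, 249]
L2: h(233,27)=(233*31+27)%997=271 h(271,542)=(271*31+542)%997=967 h(661,249)=(661*31+249)%997=800 -> [271, 967, 800]
L3: h(271,967)=(271*31+967)%997=395 h(800,800)=(800*31+800)%997=675 -> [395, 675]
L4: h(395,675)=(395*31+675)%997=956 -> [956]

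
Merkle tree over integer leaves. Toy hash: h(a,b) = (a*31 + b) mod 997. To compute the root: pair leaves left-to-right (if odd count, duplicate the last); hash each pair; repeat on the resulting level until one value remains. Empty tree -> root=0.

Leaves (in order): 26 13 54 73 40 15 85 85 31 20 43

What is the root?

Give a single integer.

Answer: 665

Derivation:
L0: [26, 13, 54, 73, 40, 15, 85, 85, 31, 20, 43]
L1: h(26,13)=(26*31+13)%997=819 h(54,73)=(54*31+73)%997=750 h(40,15)=(40*31+15)%997=258 h(85,85)=(85*31+85)%997=726 h(31,20)=(31*31+20)%997=981 h(43,43)=(43*31+43)%997=379 -> [819, 750, 258, 726, 981, 379]
L2: h(819,750)=(819*31+750)%997=217 h(258,726)=(258*31+726)%997=748 h(981,379)=(981*31+379)%997=880 -> [217, 748, 880]
L3: h(217,748)=(217*31+748)%997=496 h(880,880)=(880*31+880)%997=244 -> [496, 244]
L4: h(496,244)=(496*31+244)%997=665 -> [665]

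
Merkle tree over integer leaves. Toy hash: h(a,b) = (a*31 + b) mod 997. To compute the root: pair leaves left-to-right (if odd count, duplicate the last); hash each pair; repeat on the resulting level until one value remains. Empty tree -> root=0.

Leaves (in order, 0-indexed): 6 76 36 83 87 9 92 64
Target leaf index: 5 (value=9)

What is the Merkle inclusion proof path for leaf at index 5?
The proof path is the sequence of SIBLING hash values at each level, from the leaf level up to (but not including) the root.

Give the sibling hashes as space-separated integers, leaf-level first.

L0 (leaves): [6, 76, 36, 83, 87, 9, 92, 64], target index=5
L1: h(6,76)=(6*31+76)%997=262 [pair 0] h(36,83)=(36*31+83)%997=202 [pair 1] h(87,9)=(87*31+9)%997=712 [pair 2] h(92,64)=(92*31+64)%997=922 [pair 3] -> [262, 202, 712, 922]
  Sibling for proof at L0: 87
L2: h(262,202)=(262*31+202)%997=348 [pair 0] h(712,922)=(712*31+922)%997=63 [pair 1] -> [348, 63]
  Sibling for proof at L1: 922
L3: h(348,63)=(348*31+63)%997=881 [pair 0] -> [881]
  Sibling for proof at L2: 348
Root: 881
Proof path (sibling hashes from leaf to root): [87, 922, 348]

Answer: 87 922 348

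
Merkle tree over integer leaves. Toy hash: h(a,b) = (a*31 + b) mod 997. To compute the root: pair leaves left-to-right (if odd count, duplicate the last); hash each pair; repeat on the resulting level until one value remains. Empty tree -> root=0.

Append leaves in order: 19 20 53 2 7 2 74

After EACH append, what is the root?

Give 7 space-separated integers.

Answer: 19 609 635 584 347 187 342

Derivation:
After append 19 (leaves=[19]):
  L0: [19]
  root=19
After append 20 (leaves=[19, 20]):
  L0: [19, 20]
  L1: h(19,20)=(19*31+20)%997=609 -> [609]
  root=609
After append 53 (leaves=[19, 20, 53]):
  L0: [19, 20, 53]
  L1: h(19,20)=(19*31+20)%997=609 h(53,53)=(53*31+53)%997=699 -> [609, 699]
  L2: h(609,699)=(609*31+699)%997=635 -> [635]
  root=635
After append 2 (leaves=[19, 20, 53, 2]):
  L0: [19, 20, 53, 2]
  L1: h(19,20)=(19*31+20)%997=609 h(53,2)=(53*31+2)%997=648 -> [609, 648]
  L2: h(609,648)=(609*31+648)%997=584 -> [584]
  root=584
After append 7 (leaves=[19, 20, 53, 2, 7]):
  L0: [19, 20, 53, 2, 7]
  L1: h(19,20)=(19*31+20)%997=609 h(53,2)=(53*31+2)%997=648 h(7,7)=(7*31+7)%997=224 -> [609, 648, 224]
  L2: h(609,648)=(609*31+648)%997=584 h(224,224)=(224*31+224)%997=189 -> [584, 189]
  L3: h(584,189)=(584*31+189)%997=347 -> [347]
  root=347
After append 2 (leaves=[19, 20, 53, 2, 7, 2]):
  L0: [19, 20, 53, 2, 7, 2]
  L1: h(19,20)=(19*31+20)%997=609 h(53,2)=(53*31+2)%997=648 h(7,2)=(7*31+2)%997=219 -> [609, 648, 219]
  L2: h(609,648)=(609*31+648)%997=584 h(219,219)=(219*31+219)%997=29 -> [584, 29]
  L3: h(584,29)=(584*31+29)%997=187 -> [187]
  root=187
After append 74 (leaves=[19, 20, 53, 2, 7, 2, 74]):
  L0: [19, 20, 53, 2, 7, 2, 74]
  L1: h(19,20)=(19*31+20)%997=609 h(53,2)=(53*31+2)%997=648 h(7,2)=(7*31+2)%997=219 h(74,74)=(74*31+74)%997=374 -> [609, 648, 219, 374]
  L2: h(609,648)=(609*31+648)%997=584 h(219,374)=(219*31+374)%997=184 -> [584, 184]
  L3: h(584,184)=(584*31+184)%997=342 -> [342]
  root=342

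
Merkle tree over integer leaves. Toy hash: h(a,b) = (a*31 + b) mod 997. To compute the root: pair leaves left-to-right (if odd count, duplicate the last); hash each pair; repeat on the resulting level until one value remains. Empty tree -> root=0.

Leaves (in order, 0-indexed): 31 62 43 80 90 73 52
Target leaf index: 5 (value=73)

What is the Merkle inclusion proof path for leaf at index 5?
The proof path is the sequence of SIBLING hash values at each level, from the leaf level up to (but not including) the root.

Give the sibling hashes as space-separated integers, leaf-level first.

L0 (leaves): [31, 62, 43, 80, 90, 73, 52], target index=5
L1: h(31,62)=(31*31+62)%997=26 [pair 0] h(43,80)=(43*31+80)%997=416 [pair 1] h(90,73)=(90*31+73)%997=869 [pair 2] h(52,52)=(52*31+52)%997=667 [pair 3] -> [26, 416, 869, 667]
  Sibling for proof at L0: 90
L2: h(26,416)=(26*31+416)%997=225 [pair 0] h(869,667)=(869*31+667)%997=687 [pair 1] -> [225, 687]
  Sibling for proof at L1: 667
L3: h(225,687)=(225*31+687)%997=683 [pair 0] -> [683]
  Sibling for proof at L2: 225
Root: 683
Proof path (sibling hashes from leaf to root): [90, 667, 225]

Answer: 90 667 225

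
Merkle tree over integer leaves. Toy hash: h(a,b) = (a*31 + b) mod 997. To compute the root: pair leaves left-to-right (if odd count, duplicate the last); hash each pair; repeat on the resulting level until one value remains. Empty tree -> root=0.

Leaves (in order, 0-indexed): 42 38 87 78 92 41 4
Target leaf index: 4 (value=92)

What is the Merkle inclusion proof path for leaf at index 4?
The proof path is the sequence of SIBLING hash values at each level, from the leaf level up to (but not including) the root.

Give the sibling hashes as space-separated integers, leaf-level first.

L0 (leaves): [42, 38, 87, 78, 92, 41, 4], target index=4
L1: h(42,38)=(42*31+38)%997=343 [pair 0] h(87,78)=(87*31+78)%997=781 [pair 1] h(92,41)=(92*31+41)%997=899 [pair 2] h(4,4)=(4*31+4)%997=128 [pair 3] -> [343, 781, 899, 128]
  Sibling for proof at L0: 41
L2: h(343,781)=(343*31+781)%997=447 [pair 0] h(899,128)=(899*31+128)%997=81 [pair 1] -> [447, 81]
  Sibling for proof at L1: 128
L3: h(447,81)=(447*31+81)%997=977 [pair 0] -> [977]
  Sibling for proof at L2: 447
Root: 977
Proof path (sibling hashes from leaf to root): [41, 128, 447]

Answer: 41 128 447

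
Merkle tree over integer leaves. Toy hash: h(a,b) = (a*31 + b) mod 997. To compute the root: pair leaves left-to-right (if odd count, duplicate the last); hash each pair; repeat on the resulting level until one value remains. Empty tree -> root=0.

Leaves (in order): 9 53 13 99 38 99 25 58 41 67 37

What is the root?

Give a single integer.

Answer: 328

Derivation:
L0: [9, 53, 13, 99, 38, 99, 25, 58, 41, 67, 37]
L1: h(9,53)=(9*31+53)%997=332 h(13,99)=(13*31+99)%997=502 h(38,99)=(38*31+99)%997=280 h(25,58)=(25*31+58)%997=833 h(41,67)=(41*31+67)%997=341 h(37,37)=(37*31+37)%997=187 -> [332, 502, 280, 833, 341, 187]
L2: h(332,502)=(332*31+502)%997=824 h(280,833)=(280*31+833)%997=540 h(341,187)=(341*31+187)%997=788 -> [824, 540, 788]
L3: h(824,540)=(824*31+540)%997=162 h(788,788)=(788*31+788)%997=291 -> [162, 291]
L4: h(162,291)=(162*31+291)%997=328 -> [328]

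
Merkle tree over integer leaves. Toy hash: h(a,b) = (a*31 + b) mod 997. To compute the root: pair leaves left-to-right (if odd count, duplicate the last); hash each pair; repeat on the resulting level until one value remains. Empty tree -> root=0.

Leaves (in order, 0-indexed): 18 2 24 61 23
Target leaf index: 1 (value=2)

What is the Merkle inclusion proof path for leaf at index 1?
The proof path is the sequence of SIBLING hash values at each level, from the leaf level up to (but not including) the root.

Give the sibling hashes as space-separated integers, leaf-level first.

L0 (leaves): [18, 2, 24, 61, 23], target index=1
L1: h(18,2)=(18*31+2)%997=560 [pair 0] h(24,61)=(24*31+61)%997=805 [pair 1] h(23,23)=(23*31+23)%997=736 [pair 2] -> [560, 805, 736]
  Sibling for proof at L0: 18
L2: h(560,805)=(560*31+805)%997=219 [pair 0] h(736,736)=(736*31+736)%997=621 [pair 1] -> [219, 621]
  Sibling for proof at L1: 805
L3: h(219,621)=(219*31+621)%997=431 [pair 0] -> [431]
  Sibling for proof at L2: 621
Root: 431
Proof path (sibling hashes from leaf to root): [18, 805, 621]

Answer: 18 805 621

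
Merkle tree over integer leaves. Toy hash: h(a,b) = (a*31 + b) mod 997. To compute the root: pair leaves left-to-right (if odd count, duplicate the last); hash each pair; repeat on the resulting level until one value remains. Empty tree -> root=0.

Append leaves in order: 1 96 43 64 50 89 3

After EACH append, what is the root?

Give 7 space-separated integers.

Answer: 1 127 328 349 205 456 907

Derivation:
After append 1 (leaves=[1]):
  L0: [1]
  root=1
After append 96 (leaves=[1, 96]):
  L0: [1, 96]
  L1: h(1,96)=(1*31+96)%997=127 -> [127]
  root=127
After append 43 (leaves=[1, 96, 43]):
  L0: [1, 96, 43]
  L1: h(1,96)=(1*31+96)%997=127 h(43,43)=(43*31+43)%997=379 -> [127, 379]
  L2: h(127,379)=(127*31+379)%997=328 -> [328]
  root=328
After append 64 (leaves=[1, 96, 43, 64]):
  L0: [1, 96, 43, 64]
  L1: h(1,96)=(1*31+96)%997=127 h(43,64)=(43*31+64)%997=400 -> [127, 400]
  L2: h(127,400)=(127*31+400)%997=349 -> [349]
  root=349
After append 50 (leaves=[1, 96, 43, 64, 50]):
  L0: [1, 96, 43, 64, 50]
  L1: h(1,96)=(1*31+96)%997=127 h(43,64)=(43*31+64)%997=400 h(50,50)=(50*31+50)%997=603 -> [127, 400, 603]
  L2: h(127,400)=(127*31+400)%997=349 h(603,603)=(603*31+603)%997=353 -> [349, 353]
  L3: h(349,353)=(349*31+353)%997=205 -> [205]
  root=205
After append 89 (leaves=[1, 96, 43, 64, 50, 89]):
  L0: [1, 96, 43, 64, 50, 89]
  L1: h(1,96)=(1*31+96)%997=127 h(43,64)=(43*31+64)%997=400 h(50,89)=(50*31+89)%997=642 -> [127, 400, 642]
  L2: h(127,400)=(127*31+400)%997=349 h(642,642)=(642*31+642)%997=604 -> [349, 604]
  L3: h(349,604)=(349*31+604)%997=456 -> [456]
  root=456
After append 3 (leaves=[1, 96, 43, 64, 50, 89, 3]):
  L0: [1, 96, 43, 64, 50, 89, 3]
  L1: h(1,96)=(1*31+96)%997=127 h(43,64)=(43*31+64)%997=400 h(50,89)=(50*31+89)%997=642 h(3,3)=(3*31+3)%997=96 -> [127, 400, 642, 96]
  L2: h(127,400)=(127*31+400)%997=349 h(642,96)=(642*31+96)%997=58 -> [349, 58]
  L3: h(349,58)=(349*31+58)%997=907 -> [907]
  root=907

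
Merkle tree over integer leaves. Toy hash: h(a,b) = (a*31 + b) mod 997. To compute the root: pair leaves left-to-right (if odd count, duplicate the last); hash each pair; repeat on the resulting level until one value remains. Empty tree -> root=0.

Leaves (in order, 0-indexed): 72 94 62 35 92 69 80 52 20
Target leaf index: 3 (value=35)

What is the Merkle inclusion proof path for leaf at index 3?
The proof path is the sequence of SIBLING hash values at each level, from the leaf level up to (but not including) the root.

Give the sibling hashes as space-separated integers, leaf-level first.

L0 (leaves): [72, 94, 62, 35, 92, 69, 80, 52, 20], target index=3
L1: h(72,94)=(72*31+94)%997=332 [pair 0] h(62,35)=(62*31+35)%997=960 [pair 1] h(92,69)=(92*31+69)%997=927 [pair 2] h(80,52)=(80*31+52)%997=538 [pair 3] h(20,20)=(20*31+20)%997=640 [pair 4] -> [332, 960, 927, 538, 640]
  Sibling for proof at L0: 62
L2: h(332,960)=(332*31+960)%997=285 [pair 0] h(927,538)=(927*31+538)%997=362 [pair 1] h(640,640)=(640*31+640)%997=540 [pair 2] -> [285, 362, 540]
  Sibling for proof at L1: 332
L3: h(285,362)=(285*31+362)%997=224 [pair 0] h(540,540)=(540*31+540)%997=331 [pair 1] -> [224, 331]
  Sibling for proof at L2: 362
L4: h(224,331)=(224*31+331)%997=296 [pair 0] -> [296]
  Sibling for proof at L3: 331
Root: 296
Proof path (sibling hashes from leaf to root): [62, 332, 362, 331]

Answer: 62 332 362 331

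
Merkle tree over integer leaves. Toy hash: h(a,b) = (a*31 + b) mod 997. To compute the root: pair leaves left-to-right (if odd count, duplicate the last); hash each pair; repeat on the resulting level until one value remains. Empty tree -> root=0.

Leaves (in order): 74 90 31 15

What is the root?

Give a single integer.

L0: [74, 90, 31, 15]
L1: h(74,90)=(74*31+90)%997=390 h(31,15)=(31*31+15)%997=976 -> [390, 976]
L2: h(390,976)=(390*31+976)%997=105 -> [105]

Answer: 105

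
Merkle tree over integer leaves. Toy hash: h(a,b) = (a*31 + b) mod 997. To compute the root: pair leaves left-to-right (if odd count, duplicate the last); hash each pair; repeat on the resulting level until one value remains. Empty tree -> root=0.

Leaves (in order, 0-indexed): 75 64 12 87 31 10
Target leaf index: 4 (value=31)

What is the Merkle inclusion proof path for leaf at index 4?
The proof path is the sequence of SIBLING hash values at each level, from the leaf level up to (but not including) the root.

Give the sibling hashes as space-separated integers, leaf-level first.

L0 (leaves): [75, 64, 12, 87, 31, 10], target index=4
L1: h(75,64)=(75*31+64)%997=395 [pair 0] h(12,87)=(12*31+87)%997=459 [pair 1] h(31,10)=(31*31+10)%997=971 [pair 2] -> [395, 459, 971]
  Sibling for proof at L0: 10
L2: h(395,459)=(395*31+459)%997=740 [pair 0] h(971,971)=(971*31+971)%997=165 [pair 1] -> [740, 165]
  Sibling for proof at L1: 971
L3: h(740,165)=(740*31+165)%997=174 [pair 0] -> [174]
  Sibling for proof at L2: 740
Root: 174
Proof path (sibling hashes from leaf to root): [10, 971, 740]

Answer: 10 971 740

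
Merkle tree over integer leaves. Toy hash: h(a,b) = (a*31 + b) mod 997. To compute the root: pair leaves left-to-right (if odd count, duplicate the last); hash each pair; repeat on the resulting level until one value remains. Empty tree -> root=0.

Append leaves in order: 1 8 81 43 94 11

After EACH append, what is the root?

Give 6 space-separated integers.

Answer: 1 39 810 772 548 883

Derivation:
After append 1 (leaves=[1]):
  L0: [1]
  root=1
After append 8 (leaves=[1, 8]):
  L0: [1, 8]
  L1: h(1,8)=(1*31+8)%997=39 -> [39]
  root=39
After append 81 (leaves=[1, 8, 81]):
  L0: [1, 8, 81]
  L1: h(1,8)=(1*31+8)%997=39 h(81,81)=(81*31+81)%997=598 -> [39, 598]
  L2: h(39,598)=(39*31+598)%997=810 -> [810]
  root=810
After append 43 (leaves=[1, 8, 81, 43]):
  L0: [1, 8, 81, 43]
  L1: h(1,8)=(1*31+8)%997=39 h(81,43)=(81*31+43)%997=560 -> [39, 560]
  L2: h(39,560)=(39*31+560)%997=772 -> [772]
  root=772
After append 94 (leaves=[1, 8, 81, 43, 94]):
  L0: [1, 8, 81, 43, 94]
  L1: h(1,8)=(1*31+8)%997=39 h(81,43)=(81*31+43)%997=560 h(94,94)=(94*31+94)%997=17 -> [39, 560, 17]
  L2: h(39,560)=(39*31+560)%997=772 h(17,17)=(17*31+17)%997=544 -> [772, 544]
  L3: h(772,544)=(772*31+544)%997=548 -> [548]
  root=548
After append 11 (leaves=[1, 8, 81, 43, 94, 11]):
  L0: [1, 8, 81, 43, 94, 11]
  L1: h(1,8)=(1*31+8)%997=39 h(81,43)=(81*31+43)%997=560 h(94,11)=(94*31+11)%997=931 -> [39, 560, 931]
  L2: h(39,560)=(39*31+560)%997=772 h(931,931)=(931*31+931)%997=879 -> [772, 879]
  L3: h(772,879)=(772*31+879)%997=883 -> [883]
  root=883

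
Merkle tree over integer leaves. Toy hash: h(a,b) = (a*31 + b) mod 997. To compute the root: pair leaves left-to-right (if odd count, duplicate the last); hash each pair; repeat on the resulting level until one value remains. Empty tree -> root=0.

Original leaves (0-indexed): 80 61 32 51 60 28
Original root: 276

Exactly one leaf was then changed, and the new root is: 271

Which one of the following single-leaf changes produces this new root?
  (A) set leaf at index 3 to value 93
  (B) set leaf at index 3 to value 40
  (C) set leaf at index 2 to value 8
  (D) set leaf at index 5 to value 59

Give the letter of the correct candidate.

Original leaves: [80, 61, 32, 51, 60, 28]
Target new root: 271
Try each candidate change and compute the resulting root:
Candidate A: set leaf[3] = 93 -> leaves = [80, 61, 32, 93, 60, 28]
  L0: [80, 61, 32, 93, 60, 28]
  L1: h(80,61)=(80*31+61)%997=547 h(32,93)=(32*31+93)%997=88 h(60,28)=(60*31+28)%997=891 -> [547, 88, 891]
  L2: h(547,88)=(547*31+88)%997=96 h(891,891)=(891*31+891)%997=596 -> [96, 596]
  L3: h(96,596)=(96*31+596)%997=581 -> [581]
  root = 581 != target 271
Candidate B: set leaf[3] = 40 -> leaves = [80, 61, 32, 40, 60, 28]
  L0: [80, 61, 32, 40, 60, 28]
  L1: h(80,61)=(80*31+61)%997=547 h(32,40)=(32*31+40)%997=35 h(60,28)=(60*31+28)%997=891 -> [547, 35, 891]
  L2: h(547,35)=(547*31+35)%997=43 h(891,891)=(891*31+891)%997=596 -> [43, 596]
  L3: h(43,596)=(43*31+596)%997=932 -> [932]
  root = 932 != target 271
Candidate C: set leaf[2] = 8 -> leaves = [80, 61, 8, 51, 60, 28]
  L0: [80, 61, 8, 51, 60, 28]
  L1: h(80,61)=(80*31+61)%997=547 h(8,51)=(8*31+51)%997=299 h(60,28)=(60*31+28)%997=891 -> [547, 299, 891]
  L2: h(547,299)=(547*31+299)%997=307 h(891,891)=(891*31+891)%997=596 -> [307, 596]
  L3: h(307,596)=(307*31+596)%997=143 -> [143]
  root = 143 != target 271
Candidate D: set leaf[5] = 59 -> leaves = [80, 61, 32, 51, 60, 59]
  L0: [80, 61, 32, 51, 60, 59]
  L1: h(80,61)=(80*31+61)%997=547 h(32,51)=(32*31+51)%997=46 h(60,59)=(60*31+59)%997=922 -> [547, 46, 922]
  L2: h(547,46)=(547*31+46)%997=54 h(922,922)=(922*31+922)%997=591 -> [54, 591]
  L3: h(54,591)=(54*31+591)%997=271 -> [271]
  root = 271 == target 271  ** MATCH **
Candidate D produces the target root.

Answer: D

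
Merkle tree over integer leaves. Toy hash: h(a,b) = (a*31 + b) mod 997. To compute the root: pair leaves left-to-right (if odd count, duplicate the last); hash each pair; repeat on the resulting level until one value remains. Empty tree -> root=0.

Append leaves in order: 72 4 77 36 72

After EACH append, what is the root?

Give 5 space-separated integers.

Answer: 72 242 993 952 549

Derivation:
After append 72 (leaves=[72]):
  L0: [72]
  root=72
After append 4 (leaves=[72, 4]):
  L0: [72, 4]
  L1: h(72,4)=(72*31+4)%997=242 -> [242]
  root=242
After append 77 (leaves=[72, 4, 77]):
  L0: [72, 4, 77]
  L1: h(72,4)=(72*31+4)%997=242 h(77,77)=(77*31+77)%997=470 -> [242, 470]
  L2: h(242,470)=(242*31+470)%997=993 -> [993]
  root=993
After append 36 (leaves=[72, 4, 77, 36]):
  L0: [72, 4, 77, 36]
  L1: h(72,4)=(72*31+4)%997=242 h(77,36)=(77*31+36)%997=429 -> [242, 429]
  L2: h(242,429)=(242*31+429)%997=952 -> [952]
  root=952
After append 72 (leaves=[72, 4, 77, 36, 72]):
  L0: [72, 4, 77, 36, 72]
  L1: h(72,4)=(72*31+4)%997=242 h(77,36)=(77*31+36)%997=429 h(72,72)=(72*31+72)%997=310 -> [242, 429, 310]
  L2: h(242,429)=(242*31+429)%997=952 h(310,310)=(310*31+310)%997=947 -> [952, 947]
  L3: h(952,947)=(952*31+947)%997=549 -> [549]
  root=549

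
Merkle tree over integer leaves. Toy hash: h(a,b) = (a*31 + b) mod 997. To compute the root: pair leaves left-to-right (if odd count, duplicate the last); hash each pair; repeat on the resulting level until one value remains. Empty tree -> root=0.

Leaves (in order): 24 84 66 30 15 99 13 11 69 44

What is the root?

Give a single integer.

Answer: 834

Derivation:
L0: [24, 84, 66, 30, 15, 99, 13, 11, 69, 44]
L1: h(24,84)=(24*31+84)%997=828 h(66,30)=(66*31+30)%997=82 h(15,99)=(15*31+99)%997=564 h(13,11)=(13*31+11)%997=414 h(69,44)=(69*31+44)%997=189 -> [828, 82, 564, 414, 189]
L2: h(828,82)=(828*31+82)%997=825 h(564,414)=(564*31+414)%997=949 h(189,189)=(189*31+189)%997=66 -> [825, 949, 66]
L3: h(825,949)=(825*31+949)%997=602 h(66,66)=(66*31+66)%997=118 -> [602, 118]
L4: h(602,118)=(602*31+118)%997=834 -> [834]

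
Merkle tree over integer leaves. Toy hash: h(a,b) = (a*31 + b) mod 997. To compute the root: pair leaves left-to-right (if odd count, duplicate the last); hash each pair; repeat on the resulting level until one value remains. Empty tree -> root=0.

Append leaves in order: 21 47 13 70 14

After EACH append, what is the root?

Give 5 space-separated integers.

After append 21 (leaves=[21]):
  L0: [21]
  root=21
After append 47 (leaves=[21, 47]):
  L0: [21, 47]
  L1: h(21,47)=(21*31+47)%997=698 -> [698]
  root=698
After append 13 (leaves=[21, 47, 13]):
  L0: [21, 47, 13]
  L1: h(21,47)=(21*31+47)%997=698 h(13,13)=(13*31+13)%997=416 -> [698, 416]
  L2: h(698,416)=(698*31+416)%997=120 -> [120]
  root=120
After append 70 (leaves=[21, 47, 13, 70]):
  L0: [21, 47, 13, 70]
  L1: h(21,47)=(21*31+47)%997=698 h(13,70)=(13*31+70)%997=473 -> [698, 473]
  L2: h(698,473)=(698*31+473)%997=177 -> [177]
  root=177
After append 14 (leaves=[21, 47, 13, 70, 14]):
  L0: [21, 47, 13, 70, 14]
  L1: h(21,47)=(21*31+47)%997=698 h(13,70)=(13*31+70)%997=473 h(14,14)=(14*31+14)%997=448 -> [698, 473, 448]
  L2: h(698,473)=(698*31+473)%997=177 h(448,448)=(448*31+448)%997=378 -> [177, 378]
  L3: h(177,378)=(177*31+378)%997=880 -> [880]
  root=880

Answer: 21 698 120 177 880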